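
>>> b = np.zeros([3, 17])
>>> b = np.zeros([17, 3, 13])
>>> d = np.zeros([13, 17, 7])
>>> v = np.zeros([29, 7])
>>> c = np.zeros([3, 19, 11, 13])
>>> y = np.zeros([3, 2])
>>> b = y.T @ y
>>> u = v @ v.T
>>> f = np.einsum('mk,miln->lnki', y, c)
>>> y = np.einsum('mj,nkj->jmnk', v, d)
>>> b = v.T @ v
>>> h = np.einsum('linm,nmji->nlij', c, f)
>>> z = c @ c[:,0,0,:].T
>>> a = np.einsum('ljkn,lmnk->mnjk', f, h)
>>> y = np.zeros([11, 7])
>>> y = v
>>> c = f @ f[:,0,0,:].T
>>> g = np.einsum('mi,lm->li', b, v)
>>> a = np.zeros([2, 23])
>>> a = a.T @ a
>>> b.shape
(7, 7)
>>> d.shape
(13, 17, 7)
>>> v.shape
(29, 7)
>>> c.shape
(11, 13, 2, 11)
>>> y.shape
(29, 7)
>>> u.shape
(29, 29)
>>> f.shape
(11, 13, 2, 19)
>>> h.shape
(11, 3, 19, 2)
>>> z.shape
(3, 19, 11, 3)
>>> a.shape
(23, 23)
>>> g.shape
(29, 7)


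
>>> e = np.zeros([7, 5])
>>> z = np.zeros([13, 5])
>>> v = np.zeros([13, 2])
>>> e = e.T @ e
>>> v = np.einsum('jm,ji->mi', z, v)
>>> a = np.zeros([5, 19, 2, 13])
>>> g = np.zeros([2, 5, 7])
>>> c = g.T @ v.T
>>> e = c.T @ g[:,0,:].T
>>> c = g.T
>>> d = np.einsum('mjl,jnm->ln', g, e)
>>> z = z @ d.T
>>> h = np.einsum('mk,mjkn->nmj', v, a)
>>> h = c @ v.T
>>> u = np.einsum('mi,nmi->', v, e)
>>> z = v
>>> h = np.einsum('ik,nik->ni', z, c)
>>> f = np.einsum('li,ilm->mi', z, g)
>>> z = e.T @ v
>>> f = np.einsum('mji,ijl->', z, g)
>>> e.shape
(5, 5, 2)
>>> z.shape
(2, 5, 2)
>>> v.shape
(5, 2)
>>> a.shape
(5, 19, 2, 13)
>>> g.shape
(2, 5, 7)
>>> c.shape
(7, 5, 2)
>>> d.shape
(7, 5)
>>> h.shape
(7, 5)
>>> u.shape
()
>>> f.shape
()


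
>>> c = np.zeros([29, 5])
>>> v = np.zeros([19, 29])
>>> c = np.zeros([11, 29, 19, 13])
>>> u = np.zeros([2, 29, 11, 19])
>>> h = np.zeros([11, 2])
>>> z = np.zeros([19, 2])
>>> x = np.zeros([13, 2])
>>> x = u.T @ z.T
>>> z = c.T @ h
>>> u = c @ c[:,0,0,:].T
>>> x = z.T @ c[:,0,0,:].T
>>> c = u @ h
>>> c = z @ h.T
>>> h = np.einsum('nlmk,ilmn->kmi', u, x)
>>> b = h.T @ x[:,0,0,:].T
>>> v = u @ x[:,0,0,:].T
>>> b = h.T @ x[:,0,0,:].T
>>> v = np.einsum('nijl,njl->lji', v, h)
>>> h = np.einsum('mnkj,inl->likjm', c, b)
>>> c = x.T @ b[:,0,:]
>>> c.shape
(11, 19, 29, 2)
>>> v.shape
(2, 19, 29)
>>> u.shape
(11, 29, 19, 11)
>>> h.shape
(2, 2, 29, 11, 13)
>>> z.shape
(13, 19, 29, 2)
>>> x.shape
(2, 29, 19, 11)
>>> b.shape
(2, 19, 2)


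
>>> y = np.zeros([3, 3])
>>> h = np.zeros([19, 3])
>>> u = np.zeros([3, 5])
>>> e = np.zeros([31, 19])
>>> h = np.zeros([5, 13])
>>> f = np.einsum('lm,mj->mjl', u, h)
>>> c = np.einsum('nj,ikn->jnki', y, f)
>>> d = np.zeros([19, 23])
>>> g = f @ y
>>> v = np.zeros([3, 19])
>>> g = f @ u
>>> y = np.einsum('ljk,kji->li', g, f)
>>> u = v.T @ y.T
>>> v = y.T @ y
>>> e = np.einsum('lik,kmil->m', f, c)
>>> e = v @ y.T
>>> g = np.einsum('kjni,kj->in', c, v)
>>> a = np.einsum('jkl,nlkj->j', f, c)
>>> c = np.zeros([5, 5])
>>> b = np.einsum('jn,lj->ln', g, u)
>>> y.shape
(5, 3)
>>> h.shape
(5, 13)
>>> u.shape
(19, 5)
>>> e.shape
(3, 5)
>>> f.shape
(5, 13, 3)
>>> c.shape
(5, 5)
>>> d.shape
(19, 23)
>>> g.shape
(5, 13)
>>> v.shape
(3, 3)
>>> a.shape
(5,)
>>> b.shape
(19, 13)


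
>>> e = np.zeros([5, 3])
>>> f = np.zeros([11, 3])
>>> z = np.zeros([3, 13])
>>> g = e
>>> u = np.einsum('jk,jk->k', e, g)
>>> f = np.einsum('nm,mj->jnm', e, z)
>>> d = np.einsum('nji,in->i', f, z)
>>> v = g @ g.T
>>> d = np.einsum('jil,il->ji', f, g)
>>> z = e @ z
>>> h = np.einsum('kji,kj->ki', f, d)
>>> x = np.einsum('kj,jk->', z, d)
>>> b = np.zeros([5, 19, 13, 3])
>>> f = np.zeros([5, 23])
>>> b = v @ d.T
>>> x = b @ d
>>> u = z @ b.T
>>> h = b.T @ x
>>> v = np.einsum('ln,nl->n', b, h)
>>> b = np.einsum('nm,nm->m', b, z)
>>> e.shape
(5, 3)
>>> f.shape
(5, 23)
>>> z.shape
(5, 13)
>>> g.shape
(5, 3)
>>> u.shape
(5, 5)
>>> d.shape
(13, 5)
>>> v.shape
(13,)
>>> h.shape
(13, 5)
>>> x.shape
(5, 5)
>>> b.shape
(13,)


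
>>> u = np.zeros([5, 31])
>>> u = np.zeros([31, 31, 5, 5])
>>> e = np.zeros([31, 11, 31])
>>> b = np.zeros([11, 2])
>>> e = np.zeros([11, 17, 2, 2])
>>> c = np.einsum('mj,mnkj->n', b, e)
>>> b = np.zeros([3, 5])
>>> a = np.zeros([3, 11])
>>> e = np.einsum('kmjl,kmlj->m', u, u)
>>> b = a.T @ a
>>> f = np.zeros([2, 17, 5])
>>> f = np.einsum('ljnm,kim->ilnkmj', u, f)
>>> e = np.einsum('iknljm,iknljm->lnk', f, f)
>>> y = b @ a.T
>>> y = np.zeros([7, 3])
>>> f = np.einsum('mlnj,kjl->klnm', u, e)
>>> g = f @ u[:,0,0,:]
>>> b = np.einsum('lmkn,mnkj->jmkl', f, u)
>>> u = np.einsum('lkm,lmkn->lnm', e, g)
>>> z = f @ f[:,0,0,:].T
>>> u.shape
(2, 5, 31)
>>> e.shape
(2, 5, 31)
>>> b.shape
(5, 31, 5, 2)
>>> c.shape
(17,)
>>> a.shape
(3, 11)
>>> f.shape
(2, 31, 5, 31)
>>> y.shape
(7, 3)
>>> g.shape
(2, 31, 5, 5)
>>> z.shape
(2, 31, 5, 2)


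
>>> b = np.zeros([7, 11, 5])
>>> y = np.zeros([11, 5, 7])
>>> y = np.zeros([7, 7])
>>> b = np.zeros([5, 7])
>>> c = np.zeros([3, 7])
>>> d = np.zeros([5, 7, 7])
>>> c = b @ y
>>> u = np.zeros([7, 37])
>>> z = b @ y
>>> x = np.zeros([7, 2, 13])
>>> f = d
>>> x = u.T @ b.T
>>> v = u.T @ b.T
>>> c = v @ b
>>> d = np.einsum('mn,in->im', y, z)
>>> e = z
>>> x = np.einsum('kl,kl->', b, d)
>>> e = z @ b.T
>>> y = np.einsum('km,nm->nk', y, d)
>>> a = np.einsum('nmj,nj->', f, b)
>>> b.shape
(5, 7)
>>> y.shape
(5, 7)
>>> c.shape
(37, 7)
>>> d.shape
(5, 7)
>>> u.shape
(7, 37)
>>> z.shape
(5, 7)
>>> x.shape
()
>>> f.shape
(5, 7, 7)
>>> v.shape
(37, 5)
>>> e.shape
(5, 5)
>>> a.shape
()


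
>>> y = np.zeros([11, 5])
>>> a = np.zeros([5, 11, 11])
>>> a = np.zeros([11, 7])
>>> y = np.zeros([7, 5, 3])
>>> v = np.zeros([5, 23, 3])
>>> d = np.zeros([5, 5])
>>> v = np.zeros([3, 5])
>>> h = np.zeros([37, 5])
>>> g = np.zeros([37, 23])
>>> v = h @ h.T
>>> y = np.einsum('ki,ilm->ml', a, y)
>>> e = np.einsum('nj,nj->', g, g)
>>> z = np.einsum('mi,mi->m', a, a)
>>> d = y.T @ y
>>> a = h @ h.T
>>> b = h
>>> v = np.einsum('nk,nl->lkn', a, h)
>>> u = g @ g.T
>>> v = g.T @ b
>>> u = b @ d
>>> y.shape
(3, 5)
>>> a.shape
(37, 37)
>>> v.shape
(23, 5)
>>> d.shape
(5, 5)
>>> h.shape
(37, 5)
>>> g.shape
(37, 23)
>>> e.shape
()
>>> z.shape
(11,)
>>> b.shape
(37, 5)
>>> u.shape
(37, 5)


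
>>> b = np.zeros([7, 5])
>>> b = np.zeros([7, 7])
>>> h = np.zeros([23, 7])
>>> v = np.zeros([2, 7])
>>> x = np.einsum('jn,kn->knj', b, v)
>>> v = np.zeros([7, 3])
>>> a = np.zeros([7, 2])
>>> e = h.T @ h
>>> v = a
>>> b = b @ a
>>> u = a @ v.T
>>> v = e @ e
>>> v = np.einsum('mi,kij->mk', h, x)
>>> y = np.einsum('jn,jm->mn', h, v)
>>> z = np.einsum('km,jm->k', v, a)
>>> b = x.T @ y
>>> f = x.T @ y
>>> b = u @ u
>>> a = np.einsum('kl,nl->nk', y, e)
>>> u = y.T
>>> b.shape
(7, 7)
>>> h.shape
(23, 7)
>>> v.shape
(23, 2)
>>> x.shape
(2, 7, 7)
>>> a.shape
(7, 2)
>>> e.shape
(7, 7)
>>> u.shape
(7, 2)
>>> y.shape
(2, 7)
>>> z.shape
(23,)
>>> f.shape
(7, 7, 7)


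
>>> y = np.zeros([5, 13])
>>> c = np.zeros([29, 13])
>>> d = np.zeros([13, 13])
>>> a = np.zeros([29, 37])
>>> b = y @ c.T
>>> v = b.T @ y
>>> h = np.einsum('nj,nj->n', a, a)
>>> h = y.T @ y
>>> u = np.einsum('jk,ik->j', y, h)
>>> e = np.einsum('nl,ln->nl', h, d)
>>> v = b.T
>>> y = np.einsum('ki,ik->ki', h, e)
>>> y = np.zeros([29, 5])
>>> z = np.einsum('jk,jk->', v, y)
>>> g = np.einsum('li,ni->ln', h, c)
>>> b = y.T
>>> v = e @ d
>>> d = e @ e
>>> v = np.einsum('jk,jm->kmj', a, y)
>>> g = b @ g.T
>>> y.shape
(29, 5)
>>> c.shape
(29, 13)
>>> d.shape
(13, 13)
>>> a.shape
(29, 37)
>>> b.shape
(5, 29)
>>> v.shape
(37, 5, 29)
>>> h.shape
(13, 13)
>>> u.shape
(5,)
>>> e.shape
(13, 13)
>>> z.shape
()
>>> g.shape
(5, 13)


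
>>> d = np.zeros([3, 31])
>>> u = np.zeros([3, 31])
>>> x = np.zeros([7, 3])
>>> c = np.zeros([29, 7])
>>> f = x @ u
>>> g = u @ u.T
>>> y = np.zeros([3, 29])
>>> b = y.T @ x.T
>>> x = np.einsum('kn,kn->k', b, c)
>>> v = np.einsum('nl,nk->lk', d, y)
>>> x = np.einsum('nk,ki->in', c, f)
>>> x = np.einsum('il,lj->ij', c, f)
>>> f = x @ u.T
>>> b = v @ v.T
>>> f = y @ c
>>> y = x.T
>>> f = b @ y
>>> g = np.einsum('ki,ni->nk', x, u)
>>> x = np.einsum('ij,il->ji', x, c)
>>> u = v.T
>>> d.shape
(3, 31)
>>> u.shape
(29, 31)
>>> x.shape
(31, 29)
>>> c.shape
(29, 7)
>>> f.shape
(31, 29)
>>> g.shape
(3, 29)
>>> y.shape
(31, 29)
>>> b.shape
(31, 31)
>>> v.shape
(31, 29)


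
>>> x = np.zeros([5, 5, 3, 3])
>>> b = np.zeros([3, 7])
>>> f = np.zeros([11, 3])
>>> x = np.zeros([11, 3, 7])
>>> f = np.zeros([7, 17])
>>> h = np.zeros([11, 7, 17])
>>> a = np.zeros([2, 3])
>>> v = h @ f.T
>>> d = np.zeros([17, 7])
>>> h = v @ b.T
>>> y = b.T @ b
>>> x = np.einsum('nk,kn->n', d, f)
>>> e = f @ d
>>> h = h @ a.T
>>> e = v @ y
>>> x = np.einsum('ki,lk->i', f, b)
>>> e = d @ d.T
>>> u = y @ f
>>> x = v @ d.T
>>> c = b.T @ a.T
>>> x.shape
(11, 7, 17)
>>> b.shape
(3, 7)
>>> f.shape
(7, 17)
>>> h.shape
(11, 7, 2)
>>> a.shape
(2, 3)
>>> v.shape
(11, 7, 7)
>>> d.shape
(17, 7)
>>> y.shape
(7, 7)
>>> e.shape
(17, 17)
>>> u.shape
(7, 17)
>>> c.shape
(7, 2)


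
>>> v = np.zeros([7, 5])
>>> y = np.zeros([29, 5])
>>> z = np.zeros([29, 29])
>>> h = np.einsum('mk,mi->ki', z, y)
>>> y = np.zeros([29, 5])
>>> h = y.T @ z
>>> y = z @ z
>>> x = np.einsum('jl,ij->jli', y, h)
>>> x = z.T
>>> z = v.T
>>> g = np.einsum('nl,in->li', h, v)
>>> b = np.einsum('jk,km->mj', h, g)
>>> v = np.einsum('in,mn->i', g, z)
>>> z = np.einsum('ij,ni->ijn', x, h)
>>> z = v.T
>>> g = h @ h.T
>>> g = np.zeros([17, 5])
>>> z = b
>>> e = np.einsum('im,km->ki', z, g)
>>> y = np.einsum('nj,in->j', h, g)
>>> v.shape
(29,)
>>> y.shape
(29,)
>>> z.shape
(7, 5)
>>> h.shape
(5, 29)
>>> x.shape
(29, 29)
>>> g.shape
(17, 5)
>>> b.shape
(7, 5)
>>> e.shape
(17, 7)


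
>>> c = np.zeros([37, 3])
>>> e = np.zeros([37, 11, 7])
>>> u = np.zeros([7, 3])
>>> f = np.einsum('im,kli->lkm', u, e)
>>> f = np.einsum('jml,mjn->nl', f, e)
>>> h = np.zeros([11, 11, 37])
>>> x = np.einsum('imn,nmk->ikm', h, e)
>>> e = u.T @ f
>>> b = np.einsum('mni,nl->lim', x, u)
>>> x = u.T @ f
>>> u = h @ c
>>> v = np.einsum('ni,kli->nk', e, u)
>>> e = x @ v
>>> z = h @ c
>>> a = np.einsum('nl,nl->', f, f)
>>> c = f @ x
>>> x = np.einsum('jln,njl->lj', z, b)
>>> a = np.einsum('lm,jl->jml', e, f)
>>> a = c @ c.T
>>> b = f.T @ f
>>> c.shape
(7, 3)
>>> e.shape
(3, 11)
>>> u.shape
(11, 11, 3)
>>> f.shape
(7, 3)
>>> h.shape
(11, 11, 37)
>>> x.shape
(11, 11)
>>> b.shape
(3, 3)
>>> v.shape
(3, 11)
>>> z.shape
(11, 11, 3)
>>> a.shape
(7, 7)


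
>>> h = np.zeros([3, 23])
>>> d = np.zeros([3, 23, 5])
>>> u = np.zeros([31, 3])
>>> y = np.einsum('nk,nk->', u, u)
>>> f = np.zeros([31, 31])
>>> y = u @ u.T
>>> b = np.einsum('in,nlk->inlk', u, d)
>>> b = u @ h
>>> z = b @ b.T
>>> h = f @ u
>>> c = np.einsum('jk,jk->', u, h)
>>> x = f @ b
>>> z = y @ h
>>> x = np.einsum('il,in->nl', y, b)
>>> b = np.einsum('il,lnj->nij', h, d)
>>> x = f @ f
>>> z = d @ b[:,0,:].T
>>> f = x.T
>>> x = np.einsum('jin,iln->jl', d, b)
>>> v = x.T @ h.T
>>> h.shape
(31, 3)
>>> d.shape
(3, 23, 5)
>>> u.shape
(31, 3)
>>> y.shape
(31, 31)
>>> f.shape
(31, 31)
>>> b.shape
(23, 31, 5)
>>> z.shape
(3, 23, 23)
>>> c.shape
()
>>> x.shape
(3, 31)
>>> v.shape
(31, 31)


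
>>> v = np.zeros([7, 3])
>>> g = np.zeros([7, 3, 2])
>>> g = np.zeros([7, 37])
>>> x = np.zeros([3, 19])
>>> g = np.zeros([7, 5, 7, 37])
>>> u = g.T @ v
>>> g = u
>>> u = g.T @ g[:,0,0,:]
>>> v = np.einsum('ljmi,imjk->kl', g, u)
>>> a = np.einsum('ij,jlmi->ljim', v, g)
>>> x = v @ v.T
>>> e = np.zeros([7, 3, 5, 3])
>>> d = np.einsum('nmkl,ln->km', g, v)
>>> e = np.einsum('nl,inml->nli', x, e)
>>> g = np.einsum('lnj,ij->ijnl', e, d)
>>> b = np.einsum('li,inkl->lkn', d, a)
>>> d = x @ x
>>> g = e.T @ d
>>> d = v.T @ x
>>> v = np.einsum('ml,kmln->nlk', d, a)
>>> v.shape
(5, 3, 7)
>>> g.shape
(7, 3, 3)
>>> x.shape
(3, 3)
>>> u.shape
(3, 5, 7, 3)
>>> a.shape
(7, 37, 3, 5)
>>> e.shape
(3, 3, 7)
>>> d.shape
(37, 3)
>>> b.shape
(5, 3, 37)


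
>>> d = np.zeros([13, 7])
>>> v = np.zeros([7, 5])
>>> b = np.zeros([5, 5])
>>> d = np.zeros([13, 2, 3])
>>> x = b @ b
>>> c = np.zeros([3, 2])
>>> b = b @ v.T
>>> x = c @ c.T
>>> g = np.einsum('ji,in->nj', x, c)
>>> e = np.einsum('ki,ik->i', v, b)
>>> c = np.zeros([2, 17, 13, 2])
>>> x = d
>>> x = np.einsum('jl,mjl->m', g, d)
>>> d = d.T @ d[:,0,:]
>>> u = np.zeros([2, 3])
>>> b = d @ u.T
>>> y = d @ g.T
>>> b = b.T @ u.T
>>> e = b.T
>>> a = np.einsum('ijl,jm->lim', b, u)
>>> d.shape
(3, 2, 3)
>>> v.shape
(7, 5)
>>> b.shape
(2, 2, 2)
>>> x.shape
(13,)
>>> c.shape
(2, 17, 13, 2)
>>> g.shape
(2, 3)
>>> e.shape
(2, 2, 2)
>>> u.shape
(2, 3)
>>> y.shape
(3, 2, 2)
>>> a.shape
(2, 2, 3)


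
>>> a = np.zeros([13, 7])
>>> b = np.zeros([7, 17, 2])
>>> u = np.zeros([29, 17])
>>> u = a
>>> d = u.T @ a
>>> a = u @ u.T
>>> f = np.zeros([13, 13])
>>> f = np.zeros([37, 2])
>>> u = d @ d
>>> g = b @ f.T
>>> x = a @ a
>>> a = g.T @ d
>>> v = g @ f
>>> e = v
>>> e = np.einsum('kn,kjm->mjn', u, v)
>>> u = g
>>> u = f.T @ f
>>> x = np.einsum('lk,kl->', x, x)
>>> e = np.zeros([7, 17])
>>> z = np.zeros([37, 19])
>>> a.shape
(37, 17, 7)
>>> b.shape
(7, 17, 2)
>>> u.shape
(2, 2)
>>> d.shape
(7, 7)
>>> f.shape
(37, 2)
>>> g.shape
(7, 17, 37)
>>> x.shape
()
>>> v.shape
(7, 17, 2)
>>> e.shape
(7, 17)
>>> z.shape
(37, 19)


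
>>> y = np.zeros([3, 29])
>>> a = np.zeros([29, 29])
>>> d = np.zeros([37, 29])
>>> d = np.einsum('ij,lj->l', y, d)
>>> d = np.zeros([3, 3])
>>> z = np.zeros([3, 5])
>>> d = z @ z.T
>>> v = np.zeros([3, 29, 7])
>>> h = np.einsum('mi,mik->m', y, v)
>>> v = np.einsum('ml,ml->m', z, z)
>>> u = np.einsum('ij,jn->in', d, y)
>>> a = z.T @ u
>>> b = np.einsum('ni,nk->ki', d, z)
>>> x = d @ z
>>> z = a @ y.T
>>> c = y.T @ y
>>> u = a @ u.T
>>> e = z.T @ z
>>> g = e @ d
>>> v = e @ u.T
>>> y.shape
(3, 29)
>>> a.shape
(5, 29)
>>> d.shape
(3, 3)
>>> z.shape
(5, 3)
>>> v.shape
(3, 5)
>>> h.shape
(3,)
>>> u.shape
(5, 3)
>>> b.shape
(5, 3)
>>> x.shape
(3, 5)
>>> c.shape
(29, 29)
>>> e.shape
(3, 3)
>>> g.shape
(3, 3)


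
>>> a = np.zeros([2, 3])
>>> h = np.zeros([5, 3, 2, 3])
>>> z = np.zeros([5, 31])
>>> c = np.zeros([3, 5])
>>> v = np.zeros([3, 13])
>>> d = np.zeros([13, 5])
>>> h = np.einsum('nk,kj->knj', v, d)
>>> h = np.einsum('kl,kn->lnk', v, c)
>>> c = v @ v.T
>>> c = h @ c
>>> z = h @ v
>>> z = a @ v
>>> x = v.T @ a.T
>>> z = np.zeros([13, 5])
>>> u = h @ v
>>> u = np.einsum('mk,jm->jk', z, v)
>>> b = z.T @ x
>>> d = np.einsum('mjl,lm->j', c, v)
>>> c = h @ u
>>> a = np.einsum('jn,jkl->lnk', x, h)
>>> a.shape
(3, 2, 5)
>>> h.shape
(13, 5, 3)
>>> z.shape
(13, 5)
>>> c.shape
(13, 5, 5)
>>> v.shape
(3, 13)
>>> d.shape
(5,)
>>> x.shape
(13, 2)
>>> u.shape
(3, 5)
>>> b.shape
(5, 2)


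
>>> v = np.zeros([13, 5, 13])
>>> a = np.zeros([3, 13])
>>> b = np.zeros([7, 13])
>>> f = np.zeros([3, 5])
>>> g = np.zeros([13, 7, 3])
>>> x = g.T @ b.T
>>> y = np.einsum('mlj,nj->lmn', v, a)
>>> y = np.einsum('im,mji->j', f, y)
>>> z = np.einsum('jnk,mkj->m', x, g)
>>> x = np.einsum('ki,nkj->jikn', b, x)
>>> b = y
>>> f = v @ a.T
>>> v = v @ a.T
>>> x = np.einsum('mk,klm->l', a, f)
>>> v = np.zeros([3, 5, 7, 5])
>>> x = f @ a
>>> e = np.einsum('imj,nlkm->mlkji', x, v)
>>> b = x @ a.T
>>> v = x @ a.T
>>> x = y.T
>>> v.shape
(13, 5, 3)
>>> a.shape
(3, 13)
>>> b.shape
(13, 5, 3)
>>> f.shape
(13, 5, 3)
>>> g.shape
(13, 7, 3)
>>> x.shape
(13,)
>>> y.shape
(13,)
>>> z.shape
(13,)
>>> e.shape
(5, 5, 7, 13, 13)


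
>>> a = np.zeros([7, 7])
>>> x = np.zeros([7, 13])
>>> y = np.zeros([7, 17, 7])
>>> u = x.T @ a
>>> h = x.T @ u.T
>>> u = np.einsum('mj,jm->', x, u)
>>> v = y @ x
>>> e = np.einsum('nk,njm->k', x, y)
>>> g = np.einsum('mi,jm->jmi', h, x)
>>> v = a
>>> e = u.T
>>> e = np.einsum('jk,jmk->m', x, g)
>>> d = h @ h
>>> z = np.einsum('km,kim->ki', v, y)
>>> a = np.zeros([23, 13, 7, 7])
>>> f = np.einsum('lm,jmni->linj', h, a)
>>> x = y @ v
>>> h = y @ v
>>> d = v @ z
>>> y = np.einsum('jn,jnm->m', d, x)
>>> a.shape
(23, 13, 7, 7)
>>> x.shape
(7, 17, 7)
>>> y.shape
(7,)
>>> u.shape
()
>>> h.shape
(7, 17, 7)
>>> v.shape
(7, 7)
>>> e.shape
(13,)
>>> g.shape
(7, 13, 13)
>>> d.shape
(7, 17)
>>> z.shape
(7, 17)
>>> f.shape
(13, 7, 7, 23)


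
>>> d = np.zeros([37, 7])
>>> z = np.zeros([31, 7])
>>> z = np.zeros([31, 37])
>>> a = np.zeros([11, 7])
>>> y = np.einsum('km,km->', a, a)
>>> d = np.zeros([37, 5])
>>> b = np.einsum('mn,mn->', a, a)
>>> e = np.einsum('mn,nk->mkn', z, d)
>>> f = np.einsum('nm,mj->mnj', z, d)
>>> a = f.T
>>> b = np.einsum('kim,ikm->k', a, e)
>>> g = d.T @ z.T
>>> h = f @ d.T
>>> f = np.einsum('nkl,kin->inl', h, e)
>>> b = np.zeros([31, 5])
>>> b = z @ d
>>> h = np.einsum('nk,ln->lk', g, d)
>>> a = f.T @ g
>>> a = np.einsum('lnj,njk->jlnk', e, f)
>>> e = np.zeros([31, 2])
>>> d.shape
(37, 5)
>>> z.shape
(31, 37)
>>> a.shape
(37, 31, 5, 37)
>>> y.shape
()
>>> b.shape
(31, 5)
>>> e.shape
(31, 2)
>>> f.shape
(5, 37, 37)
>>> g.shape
(5, 31)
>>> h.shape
(37, 31)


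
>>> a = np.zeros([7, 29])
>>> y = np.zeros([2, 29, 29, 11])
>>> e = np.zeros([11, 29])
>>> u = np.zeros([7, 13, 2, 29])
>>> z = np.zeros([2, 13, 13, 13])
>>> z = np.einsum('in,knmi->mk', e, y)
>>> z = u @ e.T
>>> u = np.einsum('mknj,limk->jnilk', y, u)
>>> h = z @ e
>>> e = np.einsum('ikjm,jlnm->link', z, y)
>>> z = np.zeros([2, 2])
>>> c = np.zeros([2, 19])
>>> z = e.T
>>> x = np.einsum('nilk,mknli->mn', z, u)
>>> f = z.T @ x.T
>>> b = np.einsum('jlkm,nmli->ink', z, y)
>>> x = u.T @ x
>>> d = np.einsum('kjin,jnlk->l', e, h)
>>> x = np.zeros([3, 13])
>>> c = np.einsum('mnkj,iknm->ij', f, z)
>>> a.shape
(7, 29)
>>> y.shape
(2, 29, 29, 11)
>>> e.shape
(29, 7, 29, 13)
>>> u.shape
(11, 29, 13, 7, 29)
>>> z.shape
(13, 29, 7, 29)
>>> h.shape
(7, 13, 2, 29)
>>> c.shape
(13, 11)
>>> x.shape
(3, 13)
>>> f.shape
(29, 7, 29, 11)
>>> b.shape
(11, 2, 7)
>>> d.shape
(2,)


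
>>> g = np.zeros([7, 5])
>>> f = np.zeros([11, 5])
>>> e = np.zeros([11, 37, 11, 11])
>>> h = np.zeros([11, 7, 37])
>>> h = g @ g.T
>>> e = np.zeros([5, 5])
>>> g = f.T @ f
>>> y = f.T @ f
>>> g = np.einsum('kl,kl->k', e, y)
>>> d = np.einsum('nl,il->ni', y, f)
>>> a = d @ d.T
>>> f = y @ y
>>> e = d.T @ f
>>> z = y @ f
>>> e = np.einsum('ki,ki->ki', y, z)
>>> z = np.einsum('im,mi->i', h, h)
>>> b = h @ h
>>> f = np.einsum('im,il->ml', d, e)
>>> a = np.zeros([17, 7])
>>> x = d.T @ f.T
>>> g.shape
(5,)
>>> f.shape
(11, 5)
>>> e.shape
(5, 5)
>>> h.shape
(7, 7)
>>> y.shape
(5, 5)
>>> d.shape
(5, 11)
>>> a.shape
(17, 7)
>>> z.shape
(7,)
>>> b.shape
(7, 7)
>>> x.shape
(11, 11)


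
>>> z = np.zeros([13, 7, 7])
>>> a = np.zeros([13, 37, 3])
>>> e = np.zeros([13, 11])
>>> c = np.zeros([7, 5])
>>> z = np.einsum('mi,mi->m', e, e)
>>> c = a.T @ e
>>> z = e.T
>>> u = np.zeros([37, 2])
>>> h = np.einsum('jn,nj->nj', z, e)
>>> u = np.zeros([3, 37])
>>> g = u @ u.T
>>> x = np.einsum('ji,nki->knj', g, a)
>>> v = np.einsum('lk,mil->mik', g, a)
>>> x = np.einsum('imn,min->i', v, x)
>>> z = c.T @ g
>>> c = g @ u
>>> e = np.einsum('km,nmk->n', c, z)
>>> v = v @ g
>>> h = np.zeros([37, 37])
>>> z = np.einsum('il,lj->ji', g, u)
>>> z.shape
(37, 3)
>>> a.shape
(13, 37, 3)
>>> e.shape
(11,)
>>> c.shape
(3, 37)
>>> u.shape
(3, 37)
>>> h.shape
(37, 37)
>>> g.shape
(3, 3)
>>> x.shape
(13,)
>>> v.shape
(13, 37, 3)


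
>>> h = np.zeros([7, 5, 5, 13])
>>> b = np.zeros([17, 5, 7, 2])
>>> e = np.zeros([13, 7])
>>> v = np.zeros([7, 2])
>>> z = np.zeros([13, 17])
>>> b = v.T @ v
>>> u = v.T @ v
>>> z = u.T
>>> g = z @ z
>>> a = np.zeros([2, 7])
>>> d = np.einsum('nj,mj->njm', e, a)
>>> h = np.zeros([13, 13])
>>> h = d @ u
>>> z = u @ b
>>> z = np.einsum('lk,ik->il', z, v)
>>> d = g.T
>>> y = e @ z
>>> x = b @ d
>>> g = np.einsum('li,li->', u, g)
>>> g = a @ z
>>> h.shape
(13, 7, 2)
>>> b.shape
(2, 2)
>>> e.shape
(13, 7)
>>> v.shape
(7, 2)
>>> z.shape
(7, 2)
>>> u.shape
(2, 2)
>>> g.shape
(2, 2)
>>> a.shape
(2, 7)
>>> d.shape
(2, 2)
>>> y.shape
(13, 2)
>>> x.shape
(2, 2)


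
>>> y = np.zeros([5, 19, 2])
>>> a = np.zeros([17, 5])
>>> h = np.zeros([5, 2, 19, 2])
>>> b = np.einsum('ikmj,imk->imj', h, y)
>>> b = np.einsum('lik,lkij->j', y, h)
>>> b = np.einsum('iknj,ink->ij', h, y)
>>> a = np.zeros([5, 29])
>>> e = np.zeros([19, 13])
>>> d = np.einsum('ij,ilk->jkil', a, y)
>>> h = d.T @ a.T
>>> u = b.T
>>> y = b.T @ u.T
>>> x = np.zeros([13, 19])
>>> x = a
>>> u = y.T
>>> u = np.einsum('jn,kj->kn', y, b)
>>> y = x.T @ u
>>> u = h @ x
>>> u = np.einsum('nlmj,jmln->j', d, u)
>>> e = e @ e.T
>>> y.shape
(29, 2)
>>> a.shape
(5, 29)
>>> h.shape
(19, 5, 2, 5)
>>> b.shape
(5, 2)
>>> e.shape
(19, 19)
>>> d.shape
(29, 2, 5, 19)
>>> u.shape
(19,)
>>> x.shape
(5, 29)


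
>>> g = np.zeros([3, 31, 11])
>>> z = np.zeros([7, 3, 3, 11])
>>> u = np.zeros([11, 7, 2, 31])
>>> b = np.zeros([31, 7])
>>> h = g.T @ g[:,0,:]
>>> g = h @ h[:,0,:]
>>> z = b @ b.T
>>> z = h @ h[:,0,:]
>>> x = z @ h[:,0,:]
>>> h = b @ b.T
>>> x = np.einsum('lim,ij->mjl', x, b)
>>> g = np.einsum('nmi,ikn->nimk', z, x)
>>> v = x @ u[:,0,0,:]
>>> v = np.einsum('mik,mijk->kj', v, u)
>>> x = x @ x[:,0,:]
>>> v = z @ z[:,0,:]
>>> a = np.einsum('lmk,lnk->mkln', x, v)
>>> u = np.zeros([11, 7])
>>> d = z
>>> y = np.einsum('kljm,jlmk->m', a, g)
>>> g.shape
(11, 11, 31, 7)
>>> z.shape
(11, 31, 11)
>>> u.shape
(11, 7)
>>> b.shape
(31, 7)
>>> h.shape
(31, 31)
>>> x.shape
(11, 7, 11)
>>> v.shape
(11, 31, 11)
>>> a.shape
(7, 11, 11, 31)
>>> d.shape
(11, 31, 11)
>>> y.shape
(31,)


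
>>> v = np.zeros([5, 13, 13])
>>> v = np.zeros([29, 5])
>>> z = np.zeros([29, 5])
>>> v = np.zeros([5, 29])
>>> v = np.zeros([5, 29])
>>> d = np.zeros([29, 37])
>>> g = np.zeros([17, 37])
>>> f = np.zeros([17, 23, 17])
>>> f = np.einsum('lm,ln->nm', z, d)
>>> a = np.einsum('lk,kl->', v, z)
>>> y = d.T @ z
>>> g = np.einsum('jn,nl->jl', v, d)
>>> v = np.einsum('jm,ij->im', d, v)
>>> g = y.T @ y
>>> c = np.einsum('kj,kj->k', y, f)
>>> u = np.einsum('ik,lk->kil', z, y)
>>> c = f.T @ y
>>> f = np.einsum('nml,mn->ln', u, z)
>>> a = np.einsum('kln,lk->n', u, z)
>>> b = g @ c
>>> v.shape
(5, 37)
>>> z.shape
(29, 5)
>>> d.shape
(29, 37)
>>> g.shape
(5, 5)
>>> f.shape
(37, 5)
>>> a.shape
(37,)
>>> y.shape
(37, 5)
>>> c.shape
(5, 5)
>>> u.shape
(5, 29, 37)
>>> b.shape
(5, 5)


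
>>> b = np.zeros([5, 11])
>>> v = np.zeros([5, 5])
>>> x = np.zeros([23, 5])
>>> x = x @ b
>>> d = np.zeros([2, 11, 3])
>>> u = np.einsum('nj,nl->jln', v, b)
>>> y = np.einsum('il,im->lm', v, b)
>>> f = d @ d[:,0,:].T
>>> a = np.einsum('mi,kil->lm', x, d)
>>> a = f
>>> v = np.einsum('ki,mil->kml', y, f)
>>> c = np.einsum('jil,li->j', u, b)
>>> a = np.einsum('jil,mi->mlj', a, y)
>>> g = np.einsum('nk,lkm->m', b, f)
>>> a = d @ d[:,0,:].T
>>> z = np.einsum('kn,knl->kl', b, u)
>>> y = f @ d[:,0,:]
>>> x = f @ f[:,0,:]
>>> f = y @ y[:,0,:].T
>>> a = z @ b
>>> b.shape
(5, 11)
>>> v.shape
(5, 2, 2)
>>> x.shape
(2, 11, 2)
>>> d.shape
(2, 11, 3)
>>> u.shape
(5, 11, 5)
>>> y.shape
(2, 11, 3)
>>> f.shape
(2, 11, 2)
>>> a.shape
(5, 11)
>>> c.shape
(5,)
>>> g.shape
(2,)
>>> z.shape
(5, 5)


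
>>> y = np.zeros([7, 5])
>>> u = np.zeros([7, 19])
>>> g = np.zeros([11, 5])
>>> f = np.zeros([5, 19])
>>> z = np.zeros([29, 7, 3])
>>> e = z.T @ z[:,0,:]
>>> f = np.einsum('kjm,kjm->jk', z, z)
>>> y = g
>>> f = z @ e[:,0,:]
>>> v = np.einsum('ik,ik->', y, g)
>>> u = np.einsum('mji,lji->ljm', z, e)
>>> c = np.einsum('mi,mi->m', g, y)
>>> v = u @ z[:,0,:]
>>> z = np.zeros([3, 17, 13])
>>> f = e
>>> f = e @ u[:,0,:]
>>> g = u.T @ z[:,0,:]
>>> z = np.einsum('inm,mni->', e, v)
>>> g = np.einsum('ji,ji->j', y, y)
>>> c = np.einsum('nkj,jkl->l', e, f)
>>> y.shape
(11, 5)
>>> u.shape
(3, 7, 29)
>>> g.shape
(11,)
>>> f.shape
(3, 7, 29)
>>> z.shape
()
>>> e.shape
(3, 7, 3)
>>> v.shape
(3, 7, 3)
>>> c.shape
(29,)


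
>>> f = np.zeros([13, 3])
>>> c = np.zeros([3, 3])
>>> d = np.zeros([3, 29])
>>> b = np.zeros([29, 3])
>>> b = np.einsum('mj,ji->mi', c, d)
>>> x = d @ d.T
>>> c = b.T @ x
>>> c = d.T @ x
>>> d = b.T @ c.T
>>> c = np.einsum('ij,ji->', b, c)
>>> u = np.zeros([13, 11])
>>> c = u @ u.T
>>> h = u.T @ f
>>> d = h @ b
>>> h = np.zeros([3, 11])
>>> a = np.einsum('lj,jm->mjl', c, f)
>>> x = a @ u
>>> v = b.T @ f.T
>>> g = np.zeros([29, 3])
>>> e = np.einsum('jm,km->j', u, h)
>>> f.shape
(13, 3)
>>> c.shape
(13, 13)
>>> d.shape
(11, 29)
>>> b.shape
(3, 29)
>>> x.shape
(3, 13, 11)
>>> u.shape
(13, 11)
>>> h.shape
(3, 11)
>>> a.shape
(3, 13, 13)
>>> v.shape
(29, 13)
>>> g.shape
(29, 3)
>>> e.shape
(13,)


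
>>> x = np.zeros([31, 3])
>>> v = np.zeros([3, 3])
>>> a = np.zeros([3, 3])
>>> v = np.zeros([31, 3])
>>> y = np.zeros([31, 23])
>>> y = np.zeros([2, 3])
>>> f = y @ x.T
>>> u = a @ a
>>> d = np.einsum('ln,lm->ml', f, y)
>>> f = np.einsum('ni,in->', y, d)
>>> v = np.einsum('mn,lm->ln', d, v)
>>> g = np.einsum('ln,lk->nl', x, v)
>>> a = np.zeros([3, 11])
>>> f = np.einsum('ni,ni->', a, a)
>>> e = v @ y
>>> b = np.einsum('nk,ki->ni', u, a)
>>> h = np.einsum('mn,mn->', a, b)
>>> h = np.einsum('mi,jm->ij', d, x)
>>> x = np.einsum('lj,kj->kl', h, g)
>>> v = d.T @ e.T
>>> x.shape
(3, 2)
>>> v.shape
(2, 31)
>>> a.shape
(3, 11)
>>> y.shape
(2, 3)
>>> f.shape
()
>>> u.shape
(3, 3)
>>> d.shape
(3, 2)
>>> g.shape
(3, 31)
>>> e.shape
(31, 3)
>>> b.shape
(3, 11)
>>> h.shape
(2, 31)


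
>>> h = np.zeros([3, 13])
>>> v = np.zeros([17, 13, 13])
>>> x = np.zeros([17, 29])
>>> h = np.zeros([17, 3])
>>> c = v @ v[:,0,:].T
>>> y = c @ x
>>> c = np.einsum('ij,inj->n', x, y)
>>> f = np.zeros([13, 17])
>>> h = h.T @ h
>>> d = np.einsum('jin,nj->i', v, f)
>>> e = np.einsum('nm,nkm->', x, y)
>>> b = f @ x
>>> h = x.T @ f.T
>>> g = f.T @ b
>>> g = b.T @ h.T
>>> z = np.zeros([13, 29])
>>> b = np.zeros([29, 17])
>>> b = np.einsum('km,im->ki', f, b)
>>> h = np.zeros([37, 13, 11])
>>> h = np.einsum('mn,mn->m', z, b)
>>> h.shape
(13,)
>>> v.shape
(17, 13, 13)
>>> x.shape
(17, 29)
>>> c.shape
(13,)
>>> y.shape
(17, 13, 29)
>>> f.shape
(13, 17)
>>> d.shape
(13,)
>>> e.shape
()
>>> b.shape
(13, 29)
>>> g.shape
(29, 29)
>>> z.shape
(13, 29)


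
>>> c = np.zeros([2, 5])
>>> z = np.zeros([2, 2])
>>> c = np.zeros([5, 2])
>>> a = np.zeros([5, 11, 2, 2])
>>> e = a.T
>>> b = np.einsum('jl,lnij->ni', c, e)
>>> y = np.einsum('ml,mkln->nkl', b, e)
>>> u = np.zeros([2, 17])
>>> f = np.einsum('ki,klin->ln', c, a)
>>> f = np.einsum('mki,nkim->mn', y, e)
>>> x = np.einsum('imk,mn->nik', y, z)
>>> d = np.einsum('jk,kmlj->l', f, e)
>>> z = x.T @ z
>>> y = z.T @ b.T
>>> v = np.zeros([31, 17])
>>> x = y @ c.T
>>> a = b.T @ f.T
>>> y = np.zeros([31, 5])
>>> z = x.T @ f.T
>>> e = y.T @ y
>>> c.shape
(5, 2)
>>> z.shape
(5, 5, 5)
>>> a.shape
(11, 5)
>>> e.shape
(5, 5)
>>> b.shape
(2, 11)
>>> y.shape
(31, 5)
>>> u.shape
(2, 17)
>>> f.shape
(5, 2)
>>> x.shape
(2, 5, 5)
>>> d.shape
(11,)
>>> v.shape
(31, 17)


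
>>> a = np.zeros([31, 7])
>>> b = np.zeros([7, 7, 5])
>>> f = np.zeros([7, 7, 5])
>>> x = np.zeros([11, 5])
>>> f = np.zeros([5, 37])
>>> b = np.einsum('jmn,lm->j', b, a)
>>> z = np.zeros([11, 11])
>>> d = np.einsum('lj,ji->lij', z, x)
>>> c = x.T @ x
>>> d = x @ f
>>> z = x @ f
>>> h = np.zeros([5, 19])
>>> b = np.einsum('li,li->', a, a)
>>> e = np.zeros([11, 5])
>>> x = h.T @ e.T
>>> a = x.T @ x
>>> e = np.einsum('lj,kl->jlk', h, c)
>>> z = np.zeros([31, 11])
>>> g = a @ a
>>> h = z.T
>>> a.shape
(11, 11)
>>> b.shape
()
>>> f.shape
(5, 37)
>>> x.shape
(19, 11)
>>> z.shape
(31, 11)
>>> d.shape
(11, 37)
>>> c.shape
(5, 5)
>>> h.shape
(11, 31)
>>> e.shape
(19, 5, 5)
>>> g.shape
(11, 11)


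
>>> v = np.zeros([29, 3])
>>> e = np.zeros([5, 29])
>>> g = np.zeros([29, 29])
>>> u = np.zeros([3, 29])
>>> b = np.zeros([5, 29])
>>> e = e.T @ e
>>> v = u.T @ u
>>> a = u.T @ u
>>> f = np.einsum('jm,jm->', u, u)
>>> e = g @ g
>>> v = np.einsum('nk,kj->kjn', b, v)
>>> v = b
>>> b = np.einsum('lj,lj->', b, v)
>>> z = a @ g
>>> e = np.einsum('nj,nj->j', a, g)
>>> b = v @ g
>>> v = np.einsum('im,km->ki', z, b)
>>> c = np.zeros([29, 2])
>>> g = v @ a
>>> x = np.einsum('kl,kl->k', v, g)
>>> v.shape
(5, 29)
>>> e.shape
(29,)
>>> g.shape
(5, 29)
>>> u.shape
(3, 29)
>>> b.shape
(5, 29)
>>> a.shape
(29, 29)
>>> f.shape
()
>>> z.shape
(29, 29)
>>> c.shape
(29, 2)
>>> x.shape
(5,)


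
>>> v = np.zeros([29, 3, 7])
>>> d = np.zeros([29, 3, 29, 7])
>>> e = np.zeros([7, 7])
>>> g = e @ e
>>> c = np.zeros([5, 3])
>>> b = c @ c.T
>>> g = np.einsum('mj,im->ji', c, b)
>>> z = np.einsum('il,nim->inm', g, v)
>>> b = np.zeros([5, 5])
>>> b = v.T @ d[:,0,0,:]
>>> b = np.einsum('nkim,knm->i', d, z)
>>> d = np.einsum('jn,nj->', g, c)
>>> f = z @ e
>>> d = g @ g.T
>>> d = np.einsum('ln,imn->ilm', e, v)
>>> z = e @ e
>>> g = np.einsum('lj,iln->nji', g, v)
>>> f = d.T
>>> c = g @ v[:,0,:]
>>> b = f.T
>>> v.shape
(29, 3, 7)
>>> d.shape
(29, 7, 3)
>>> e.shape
(7, 7)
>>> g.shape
(7, 5, 29)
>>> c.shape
(7, 5, 7)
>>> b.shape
(29, 7, 3)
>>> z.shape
(7, 7)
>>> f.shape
(3, 7, 29)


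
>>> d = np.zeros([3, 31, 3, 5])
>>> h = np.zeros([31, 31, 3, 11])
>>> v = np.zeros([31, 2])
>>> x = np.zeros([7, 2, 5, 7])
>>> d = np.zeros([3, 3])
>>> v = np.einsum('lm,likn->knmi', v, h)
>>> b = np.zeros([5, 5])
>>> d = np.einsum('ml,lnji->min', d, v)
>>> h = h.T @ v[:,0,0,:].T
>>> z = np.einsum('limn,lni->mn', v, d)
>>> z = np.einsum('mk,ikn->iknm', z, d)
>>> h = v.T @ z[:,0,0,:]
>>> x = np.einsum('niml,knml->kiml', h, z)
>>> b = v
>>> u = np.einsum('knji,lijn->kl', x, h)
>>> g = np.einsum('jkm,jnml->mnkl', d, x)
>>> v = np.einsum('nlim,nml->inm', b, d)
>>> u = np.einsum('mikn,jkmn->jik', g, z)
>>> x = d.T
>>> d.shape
(3, 31, 11)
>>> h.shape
(31, 2, 11, 2)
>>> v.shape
(2, 3, 31)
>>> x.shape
(11, 31, 3)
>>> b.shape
(3, 11, 2, 31)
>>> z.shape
(3, 31, 11, 2)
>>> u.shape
(3, 2, 31)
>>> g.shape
(11, 2, 31, 2)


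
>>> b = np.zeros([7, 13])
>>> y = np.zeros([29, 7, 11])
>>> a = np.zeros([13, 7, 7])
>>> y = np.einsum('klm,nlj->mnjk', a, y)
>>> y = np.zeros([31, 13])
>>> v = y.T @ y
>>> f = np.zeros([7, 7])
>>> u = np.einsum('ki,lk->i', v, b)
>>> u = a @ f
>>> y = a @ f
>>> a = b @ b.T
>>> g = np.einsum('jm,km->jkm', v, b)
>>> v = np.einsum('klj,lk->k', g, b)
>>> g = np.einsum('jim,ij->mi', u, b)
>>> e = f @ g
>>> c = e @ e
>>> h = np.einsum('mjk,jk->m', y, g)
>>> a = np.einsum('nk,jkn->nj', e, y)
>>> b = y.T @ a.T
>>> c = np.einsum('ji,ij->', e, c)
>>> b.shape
(7, 7, 7)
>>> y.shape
(13, 7, 7)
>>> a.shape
(7, 13)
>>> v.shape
(13,)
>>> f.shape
(7, 7)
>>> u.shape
(13, 7, 7)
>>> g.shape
(7, 7)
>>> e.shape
(7, 7)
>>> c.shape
()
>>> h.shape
(13,)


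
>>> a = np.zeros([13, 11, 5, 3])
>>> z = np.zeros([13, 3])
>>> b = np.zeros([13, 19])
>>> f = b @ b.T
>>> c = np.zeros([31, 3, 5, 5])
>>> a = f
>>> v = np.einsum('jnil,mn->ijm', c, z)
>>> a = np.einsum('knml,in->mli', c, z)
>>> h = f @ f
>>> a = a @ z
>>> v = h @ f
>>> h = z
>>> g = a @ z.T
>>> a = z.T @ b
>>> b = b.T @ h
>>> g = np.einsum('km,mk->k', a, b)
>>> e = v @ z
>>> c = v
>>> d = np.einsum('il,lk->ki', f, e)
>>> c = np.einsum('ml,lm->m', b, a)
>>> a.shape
(3, 19)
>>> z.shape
(13, 3)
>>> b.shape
(19, 3)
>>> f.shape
(13, 13)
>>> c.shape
(19,)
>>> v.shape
(13, 13)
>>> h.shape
(13, 3)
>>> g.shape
(3,)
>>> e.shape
(13, 3)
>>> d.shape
(3, 13)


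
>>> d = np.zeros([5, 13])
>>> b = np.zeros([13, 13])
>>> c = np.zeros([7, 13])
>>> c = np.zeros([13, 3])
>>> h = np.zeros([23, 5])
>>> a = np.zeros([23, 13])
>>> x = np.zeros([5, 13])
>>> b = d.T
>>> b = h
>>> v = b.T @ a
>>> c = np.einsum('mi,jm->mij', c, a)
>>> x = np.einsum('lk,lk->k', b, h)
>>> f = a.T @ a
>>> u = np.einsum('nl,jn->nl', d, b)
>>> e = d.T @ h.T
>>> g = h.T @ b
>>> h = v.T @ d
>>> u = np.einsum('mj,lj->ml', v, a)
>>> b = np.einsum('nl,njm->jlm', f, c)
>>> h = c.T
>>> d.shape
(5, 13)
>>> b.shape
(3, 13, 23)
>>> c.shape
(13, 3, 23)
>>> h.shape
(23, 3, 13)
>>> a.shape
(23, 13)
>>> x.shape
(5,)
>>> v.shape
(5, 13)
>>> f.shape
(13, 13)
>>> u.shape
(5, 23)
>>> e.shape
(13, 23)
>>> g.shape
(5, 5)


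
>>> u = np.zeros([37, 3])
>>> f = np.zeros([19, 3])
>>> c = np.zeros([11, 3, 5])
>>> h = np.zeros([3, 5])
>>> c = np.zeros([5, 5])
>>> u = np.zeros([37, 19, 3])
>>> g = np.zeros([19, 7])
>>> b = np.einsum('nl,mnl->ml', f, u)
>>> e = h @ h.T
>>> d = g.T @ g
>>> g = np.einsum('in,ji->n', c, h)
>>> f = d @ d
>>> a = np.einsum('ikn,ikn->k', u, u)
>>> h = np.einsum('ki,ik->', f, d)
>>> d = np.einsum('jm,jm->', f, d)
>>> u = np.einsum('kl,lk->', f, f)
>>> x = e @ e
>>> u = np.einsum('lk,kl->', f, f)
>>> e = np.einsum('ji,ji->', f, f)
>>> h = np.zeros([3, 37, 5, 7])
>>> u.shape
()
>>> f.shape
(7, 7)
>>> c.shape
(5, 5)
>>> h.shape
(3, 37, 5, 7)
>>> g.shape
(5,)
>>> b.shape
(37, 3)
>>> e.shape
()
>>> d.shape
()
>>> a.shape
(19,)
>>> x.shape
(3, 3)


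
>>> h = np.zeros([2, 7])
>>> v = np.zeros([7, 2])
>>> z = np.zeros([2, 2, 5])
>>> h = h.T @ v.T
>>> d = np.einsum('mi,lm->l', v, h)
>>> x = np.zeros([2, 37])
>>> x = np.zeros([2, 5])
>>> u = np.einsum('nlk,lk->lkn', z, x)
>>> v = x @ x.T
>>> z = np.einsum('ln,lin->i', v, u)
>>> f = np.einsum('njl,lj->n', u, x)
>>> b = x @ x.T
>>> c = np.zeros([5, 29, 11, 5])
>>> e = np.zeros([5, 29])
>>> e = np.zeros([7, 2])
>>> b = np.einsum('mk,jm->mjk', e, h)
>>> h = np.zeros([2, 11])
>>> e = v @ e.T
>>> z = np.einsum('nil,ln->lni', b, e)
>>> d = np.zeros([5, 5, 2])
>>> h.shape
(2, 11)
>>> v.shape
(2, 2)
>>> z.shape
(2, 7, 7)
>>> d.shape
(5, 5, 2)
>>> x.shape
(2, 5)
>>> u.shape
(2, 5, 2)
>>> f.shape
(2,)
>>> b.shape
(7, 7, 2)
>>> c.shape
(5, 29, 11, 5)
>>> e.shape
(2, 7)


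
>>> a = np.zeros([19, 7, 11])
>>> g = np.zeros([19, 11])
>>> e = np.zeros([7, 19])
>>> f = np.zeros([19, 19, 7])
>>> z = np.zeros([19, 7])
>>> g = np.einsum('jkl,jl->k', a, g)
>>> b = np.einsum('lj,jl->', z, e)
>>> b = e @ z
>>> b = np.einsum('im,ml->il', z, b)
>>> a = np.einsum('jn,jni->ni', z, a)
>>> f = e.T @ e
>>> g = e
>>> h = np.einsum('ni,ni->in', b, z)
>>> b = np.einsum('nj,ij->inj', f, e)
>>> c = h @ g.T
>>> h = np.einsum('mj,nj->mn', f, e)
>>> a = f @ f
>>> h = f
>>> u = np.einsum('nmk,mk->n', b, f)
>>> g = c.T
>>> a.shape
(19, 19)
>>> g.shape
(7, 7)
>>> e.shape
(7, 19)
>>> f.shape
(19, 19)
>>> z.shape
(19, 7)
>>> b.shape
(7, 19, 19)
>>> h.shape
(19, 19)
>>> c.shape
(7, 7)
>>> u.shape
(7,)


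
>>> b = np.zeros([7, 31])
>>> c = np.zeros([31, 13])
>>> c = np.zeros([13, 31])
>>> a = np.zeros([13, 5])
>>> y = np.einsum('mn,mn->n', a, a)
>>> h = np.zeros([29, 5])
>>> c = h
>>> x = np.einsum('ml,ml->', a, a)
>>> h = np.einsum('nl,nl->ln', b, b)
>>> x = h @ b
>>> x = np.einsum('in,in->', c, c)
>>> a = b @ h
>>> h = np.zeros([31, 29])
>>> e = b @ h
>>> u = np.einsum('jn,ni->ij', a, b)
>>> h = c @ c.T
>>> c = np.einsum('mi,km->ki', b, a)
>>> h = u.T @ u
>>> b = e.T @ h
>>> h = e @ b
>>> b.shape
(29, 7)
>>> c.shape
(7, 31)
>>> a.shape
(7, 7)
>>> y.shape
(5,)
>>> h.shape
(7, 7)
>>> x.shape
()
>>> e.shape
(7, 29)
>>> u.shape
(31, 7)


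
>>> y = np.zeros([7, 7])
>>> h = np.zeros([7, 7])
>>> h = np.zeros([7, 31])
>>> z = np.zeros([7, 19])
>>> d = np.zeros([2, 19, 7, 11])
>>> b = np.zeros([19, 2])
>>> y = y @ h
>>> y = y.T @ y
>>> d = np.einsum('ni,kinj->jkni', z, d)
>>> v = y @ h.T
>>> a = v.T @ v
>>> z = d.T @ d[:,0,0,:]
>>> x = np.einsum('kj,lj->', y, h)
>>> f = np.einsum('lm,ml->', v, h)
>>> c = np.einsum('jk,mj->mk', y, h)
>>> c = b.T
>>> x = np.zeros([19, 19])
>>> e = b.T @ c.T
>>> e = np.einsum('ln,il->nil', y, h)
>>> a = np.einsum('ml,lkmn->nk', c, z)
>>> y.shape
(31, 31)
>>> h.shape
(7, 31)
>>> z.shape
(19, 7, 2, 19)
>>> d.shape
(11, 2, 7, 19)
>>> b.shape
(19, 2)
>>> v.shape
(31, 7)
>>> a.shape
(19, 7)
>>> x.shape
(19, 19)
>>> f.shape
()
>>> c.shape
(2, 19)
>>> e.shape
(31, 7, 31)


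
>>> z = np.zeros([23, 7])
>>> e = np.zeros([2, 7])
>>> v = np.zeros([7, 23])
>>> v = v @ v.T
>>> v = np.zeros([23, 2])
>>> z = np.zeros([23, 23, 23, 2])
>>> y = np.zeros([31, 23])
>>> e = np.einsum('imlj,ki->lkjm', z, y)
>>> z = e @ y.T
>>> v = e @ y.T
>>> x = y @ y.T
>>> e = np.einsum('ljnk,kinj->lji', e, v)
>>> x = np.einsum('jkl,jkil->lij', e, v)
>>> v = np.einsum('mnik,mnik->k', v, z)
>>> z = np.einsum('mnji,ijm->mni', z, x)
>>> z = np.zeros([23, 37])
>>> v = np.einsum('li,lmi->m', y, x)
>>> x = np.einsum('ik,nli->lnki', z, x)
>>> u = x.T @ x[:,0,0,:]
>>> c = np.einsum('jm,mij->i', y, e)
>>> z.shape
(23, 37)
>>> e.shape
(23, 31, 31)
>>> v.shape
(2,)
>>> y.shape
(31, 23)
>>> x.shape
(2, 31, 37, 23)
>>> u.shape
(23, 37, 31, 23)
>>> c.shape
(31,)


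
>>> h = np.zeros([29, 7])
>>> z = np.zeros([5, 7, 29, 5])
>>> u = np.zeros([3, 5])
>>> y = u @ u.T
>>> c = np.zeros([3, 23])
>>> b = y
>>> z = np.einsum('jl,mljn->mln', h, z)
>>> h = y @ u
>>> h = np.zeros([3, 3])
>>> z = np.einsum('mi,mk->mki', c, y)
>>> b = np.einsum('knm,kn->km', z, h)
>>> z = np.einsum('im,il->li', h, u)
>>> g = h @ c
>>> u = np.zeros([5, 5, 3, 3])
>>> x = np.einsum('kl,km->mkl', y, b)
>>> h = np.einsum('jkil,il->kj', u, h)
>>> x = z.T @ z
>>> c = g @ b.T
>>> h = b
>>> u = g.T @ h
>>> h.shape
(3, 23)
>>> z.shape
(5, 3)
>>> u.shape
(23, 23)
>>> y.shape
(3, 3)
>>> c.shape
(3, 3)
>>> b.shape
(3, 23)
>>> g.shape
(3, 23)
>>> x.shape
(3, 3)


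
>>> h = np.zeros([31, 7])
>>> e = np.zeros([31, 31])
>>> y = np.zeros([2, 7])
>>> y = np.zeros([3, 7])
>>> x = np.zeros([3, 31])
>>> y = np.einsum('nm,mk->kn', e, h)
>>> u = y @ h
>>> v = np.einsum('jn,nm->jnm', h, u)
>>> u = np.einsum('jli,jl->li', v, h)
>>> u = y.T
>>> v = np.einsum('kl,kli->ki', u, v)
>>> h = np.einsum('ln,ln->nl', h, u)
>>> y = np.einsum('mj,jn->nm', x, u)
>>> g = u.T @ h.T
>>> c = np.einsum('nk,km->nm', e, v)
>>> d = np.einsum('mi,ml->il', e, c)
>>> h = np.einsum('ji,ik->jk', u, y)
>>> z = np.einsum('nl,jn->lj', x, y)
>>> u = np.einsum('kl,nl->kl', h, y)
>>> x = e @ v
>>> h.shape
(31, 3)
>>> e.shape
(31, 31)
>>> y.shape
(7, 3)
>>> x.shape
(31, 7)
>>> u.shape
(31, 3)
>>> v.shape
(31, 7)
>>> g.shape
(7, 7)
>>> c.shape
(31, 7)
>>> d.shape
(31, 7)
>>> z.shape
(31, 7)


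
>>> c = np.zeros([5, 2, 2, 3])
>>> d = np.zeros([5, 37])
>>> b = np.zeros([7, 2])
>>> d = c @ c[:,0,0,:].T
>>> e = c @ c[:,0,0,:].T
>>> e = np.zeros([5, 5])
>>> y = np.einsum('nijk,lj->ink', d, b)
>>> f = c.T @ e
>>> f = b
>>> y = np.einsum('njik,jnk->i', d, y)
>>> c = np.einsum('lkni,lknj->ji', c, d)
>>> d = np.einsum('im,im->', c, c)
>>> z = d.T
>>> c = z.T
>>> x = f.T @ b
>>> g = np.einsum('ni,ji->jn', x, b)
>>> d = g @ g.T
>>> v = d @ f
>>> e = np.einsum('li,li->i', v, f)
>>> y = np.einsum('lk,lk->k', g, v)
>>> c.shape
()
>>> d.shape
(7, 7)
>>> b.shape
(7, 2)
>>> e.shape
(2,)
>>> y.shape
(2,)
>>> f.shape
(7, 2)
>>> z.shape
()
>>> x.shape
(2, 2)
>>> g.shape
(7, 2)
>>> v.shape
(7, 2)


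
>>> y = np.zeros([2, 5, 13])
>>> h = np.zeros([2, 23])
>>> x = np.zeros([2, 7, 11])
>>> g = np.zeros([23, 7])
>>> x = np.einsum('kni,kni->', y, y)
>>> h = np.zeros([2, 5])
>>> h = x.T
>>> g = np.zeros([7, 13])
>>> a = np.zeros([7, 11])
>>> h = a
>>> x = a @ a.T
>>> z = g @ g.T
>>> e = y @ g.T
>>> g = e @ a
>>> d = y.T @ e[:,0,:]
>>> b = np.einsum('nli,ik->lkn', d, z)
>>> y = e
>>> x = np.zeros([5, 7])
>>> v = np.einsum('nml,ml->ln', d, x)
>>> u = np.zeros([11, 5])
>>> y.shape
(2, 5, 7)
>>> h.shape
(7, 11)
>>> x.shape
(5, 7)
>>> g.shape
(2, 5, 11)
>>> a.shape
(7, 11)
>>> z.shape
(7, 7)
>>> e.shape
(2, 5, 7)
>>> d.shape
(13, 5, 7)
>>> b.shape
(5, 7, 13)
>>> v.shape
(7, 13)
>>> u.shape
(11, 5)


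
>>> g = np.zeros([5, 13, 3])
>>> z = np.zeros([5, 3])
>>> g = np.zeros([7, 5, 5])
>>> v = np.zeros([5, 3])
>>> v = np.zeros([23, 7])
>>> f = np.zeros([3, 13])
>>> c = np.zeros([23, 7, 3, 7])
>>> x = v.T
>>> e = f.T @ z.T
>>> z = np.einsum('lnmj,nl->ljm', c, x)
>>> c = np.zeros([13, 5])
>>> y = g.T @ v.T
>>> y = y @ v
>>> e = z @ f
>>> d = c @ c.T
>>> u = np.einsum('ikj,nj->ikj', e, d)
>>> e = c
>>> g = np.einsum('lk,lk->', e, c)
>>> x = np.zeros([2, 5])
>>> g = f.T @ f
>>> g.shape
(13, 13)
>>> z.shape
(23, 7, 3)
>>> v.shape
(23, 7)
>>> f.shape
(3, 13)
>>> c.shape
(13, 5)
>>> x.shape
(2, 5)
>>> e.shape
(13, 5)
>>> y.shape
(5, 5, 7)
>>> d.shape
(13, 13)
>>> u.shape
(23, 7, 13)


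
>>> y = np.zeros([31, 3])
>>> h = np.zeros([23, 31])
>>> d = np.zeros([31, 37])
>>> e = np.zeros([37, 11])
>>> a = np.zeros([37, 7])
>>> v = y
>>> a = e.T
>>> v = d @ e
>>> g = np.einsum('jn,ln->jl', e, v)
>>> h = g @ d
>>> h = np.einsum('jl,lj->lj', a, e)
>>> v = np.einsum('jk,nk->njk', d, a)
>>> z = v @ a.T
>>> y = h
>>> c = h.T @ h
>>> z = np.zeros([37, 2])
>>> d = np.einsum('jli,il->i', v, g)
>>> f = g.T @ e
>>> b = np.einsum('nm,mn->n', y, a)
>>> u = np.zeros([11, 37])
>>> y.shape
(37, 11)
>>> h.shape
(37, 11)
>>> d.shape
(37,)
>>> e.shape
(37, 11)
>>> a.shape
(11, 37)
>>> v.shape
(11, 31, 37)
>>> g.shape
(37, 31)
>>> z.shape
(37, 2)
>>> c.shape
(11, 11)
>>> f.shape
(31, 11)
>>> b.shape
(37,)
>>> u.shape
(11, 37)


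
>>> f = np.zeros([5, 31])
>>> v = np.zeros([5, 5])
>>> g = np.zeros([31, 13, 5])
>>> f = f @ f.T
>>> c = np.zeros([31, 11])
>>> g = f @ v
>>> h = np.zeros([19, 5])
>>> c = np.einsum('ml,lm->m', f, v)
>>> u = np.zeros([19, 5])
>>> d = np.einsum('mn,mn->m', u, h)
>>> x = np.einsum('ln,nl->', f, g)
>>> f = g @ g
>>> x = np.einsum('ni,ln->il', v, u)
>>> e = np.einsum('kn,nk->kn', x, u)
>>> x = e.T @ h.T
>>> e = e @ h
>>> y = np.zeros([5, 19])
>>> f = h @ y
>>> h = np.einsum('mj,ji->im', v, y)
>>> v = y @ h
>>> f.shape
(19, 19)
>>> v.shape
(5, 5)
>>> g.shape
(5, 5)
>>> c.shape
(5,)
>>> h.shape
(19, 5)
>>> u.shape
(19, 5)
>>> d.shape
(19,)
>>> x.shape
(19, 19)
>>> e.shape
(5, 5)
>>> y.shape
(5, 19)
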